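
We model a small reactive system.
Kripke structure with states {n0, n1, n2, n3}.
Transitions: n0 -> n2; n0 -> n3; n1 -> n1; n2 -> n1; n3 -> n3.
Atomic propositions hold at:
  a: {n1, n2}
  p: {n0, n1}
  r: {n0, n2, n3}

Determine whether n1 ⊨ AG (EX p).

Yes

Sat(EX p) = {s : some successor in {n0, n1}} = {n1, n2}
AG (EX p): greatest fixpoint, start Z0 = {n1, n2}, keep only states in Sat with every successor in Z. Already a fixed point.
Sat(AG (EX p)) = {n1, n2}
n1 ∈ Sat(AG (EX p)) = {n1, n2}, so the formula holds at n1.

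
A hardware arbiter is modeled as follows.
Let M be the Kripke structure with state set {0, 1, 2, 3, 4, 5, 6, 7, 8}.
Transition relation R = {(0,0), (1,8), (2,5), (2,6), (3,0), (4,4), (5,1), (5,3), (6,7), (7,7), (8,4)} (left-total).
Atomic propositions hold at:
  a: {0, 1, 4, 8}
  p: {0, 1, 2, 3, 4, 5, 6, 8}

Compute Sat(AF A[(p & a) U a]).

{0, 1, 3, 4, 5, 8}

Sat(p & a) = {0, 1, 4, 8}
A[(p & a) U a]: least fixpoint, start Z0 = Sat(a) = {0, 1, 4, 8}, add states in Sat(p & a) with every successor in Z. Already a fixed point.
Sat(A[(p & a) U a]) = {0, 1, 4, 8}
AF A[(p & a) U a]: least fixpoint, start Z0 = {0, 1, 4, 8}, add states with every successor in Z. Z1 = {0, 1, 3, 4, 8}; Z2 = {0, 1, 3, 4, 5, 8}; fixed.
Sat(AF A[(p & a) U a]) = {0, 1, 3, 4, 5, 8}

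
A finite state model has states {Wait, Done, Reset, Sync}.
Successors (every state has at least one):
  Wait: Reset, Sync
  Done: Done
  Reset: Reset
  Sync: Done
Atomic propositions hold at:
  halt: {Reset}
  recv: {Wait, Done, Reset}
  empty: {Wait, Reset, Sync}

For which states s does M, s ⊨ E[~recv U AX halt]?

{Reset}

Sat(~recv) = {Sync}
Sat(AX halt) = {s : every successor in {Reset}} = {Reset}
E[~recv U AX halt]: least fixpoint, start Z0 = Sat(AX halt) = {Reset}, add states in Sat(~recv) with some successor in Z. Already a fixed point.
Sat(E[~recv U AX halt]) = {Reset}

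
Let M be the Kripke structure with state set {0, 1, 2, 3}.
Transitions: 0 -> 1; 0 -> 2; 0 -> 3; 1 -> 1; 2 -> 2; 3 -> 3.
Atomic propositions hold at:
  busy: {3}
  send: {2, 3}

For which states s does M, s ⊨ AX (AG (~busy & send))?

Sat(~busy) = {0, 1, 2}
Sat(~busy & send) = {2}
AG (~busy & send): greatest fixpoint, start Z0 = {2}, keep only states in Sat with every successor in Z. Already a fixed point.
Sat(AG (~busy & send)) = {2}
Sat(AX (AG (~busy & send))) = {s : every successor in {2}} = {2}

{2}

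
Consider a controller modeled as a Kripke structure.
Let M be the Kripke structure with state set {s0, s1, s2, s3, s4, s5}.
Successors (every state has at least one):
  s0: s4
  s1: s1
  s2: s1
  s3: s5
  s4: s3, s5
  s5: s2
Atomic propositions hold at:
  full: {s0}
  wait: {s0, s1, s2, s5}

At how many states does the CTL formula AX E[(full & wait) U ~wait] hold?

Sat(full & wait) = {s0}
Sat(~wait) = {s3, s4}
E[(full & wait) U ~wait]: least fixpoint, start Z0 = Sat(~wait) = {s3, s4}, add states in Sat(full & wait) with some successor in Z. Z1 = {s0, s3, s4}; fixed.
Sat(E[(full & wait) U ~wait]) = {s0, s3, s4}
Sat(AX E[(full & wait) U ~wait]) = {s : every successor in {s0, s3, s4}} = {s0}
|Sat(AX E[(full & wait) U ~wait])| = |{s0}| = 1.

1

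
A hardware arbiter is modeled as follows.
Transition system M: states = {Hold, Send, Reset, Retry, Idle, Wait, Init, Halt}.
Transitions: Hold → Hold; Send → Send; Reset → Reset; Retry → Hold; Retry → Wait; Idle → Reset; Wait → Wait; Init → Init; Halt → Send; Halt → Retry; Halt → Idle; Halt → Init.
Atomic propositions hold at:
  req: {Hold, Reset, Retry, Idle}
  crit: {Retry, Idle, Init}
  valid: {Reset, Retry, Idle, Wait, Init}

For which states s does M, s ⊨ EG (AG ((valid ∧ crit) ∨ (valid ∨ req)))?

Sat(valid ∧ crit) = {Retry, Idle, Init}
Sat(valid ∨ req) = {Hold, Reset, Retry, Idle, Wait, Init}
Sat((valid ∧ crit) ∨ (valid ∨ req)) = {Hold, Reset, Retry, Idle, Wait, Init}
AG ((valid ∧ crit) ∨ (valid ∨ req)): greatest fixpoint, start Z0 = {Hold, Reset, Retry, Idle, Wait, Init}, keep only states in Sat with every successor in Z. Already a fixed point.
Sat(AG ((valid ∧ crit) ∨ (valid ∨ req))) = {Hold, Reset, Retry, Idle, Wait, Init}
EG (AG ((valid ∧ crit) ∨ (valid ∨ req))): greatest fixpoint, start Z0 = {Hold, Reset, Retry, Idle, Wait, Init}, keep only states in Sat with some successor in Z. Already a fixed point.
Sat(EG (AG ((valid ∧ crit) ∨ (valid ∨ req)))) = {Hold, Reset, Retry, Idle, Wait, Init}

{Hold, Reset, Retry, Idle, Wait, Init}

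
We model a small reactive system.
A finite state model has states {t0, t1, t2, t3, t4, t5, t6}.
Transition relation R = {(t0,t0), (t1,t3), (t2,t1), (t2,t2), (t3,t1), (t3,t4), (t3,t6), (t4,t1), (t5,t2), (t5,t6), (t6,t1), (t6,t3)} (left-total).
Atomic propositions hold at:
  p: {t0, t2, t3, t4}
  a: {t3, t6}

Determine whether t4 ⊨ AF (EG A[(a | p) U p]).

Sat(a | p) = {t0, t2, t3, t4, t6}
A[(a | p) U p]: least fixpoint, start Z0 = Sat(p) = {t0, t2, t3, t4}, add states in Sat(a | p) with every successor in Z. Already a fixed point.
Sat(A[(a | p) U p]) = {t0, t2, t3, t4}
EG A[(a | p) U p]: greatest fixpoint, start Z0 = {t0, t2, t3, t4}, keep only states in Sat with some successor in Z. Z1 = {t0, t2, t3}; Z2 = {t0, t2}; fixed.
Sat(EG A[(a | p) U p]) = {t0, t2}
AF (EG A[(a | p) U p]): least fixpoint, start Z0 = {t0, t2}, add states with every successor in Z. Already a fixed point.
Sat(AF (EG A[(a | p) U p])) = {t0, t2}
t4 ∉ Sat(AF (EG A[(a | p) U p])) = {t0, t2}, so the formula does not hold at t4.

No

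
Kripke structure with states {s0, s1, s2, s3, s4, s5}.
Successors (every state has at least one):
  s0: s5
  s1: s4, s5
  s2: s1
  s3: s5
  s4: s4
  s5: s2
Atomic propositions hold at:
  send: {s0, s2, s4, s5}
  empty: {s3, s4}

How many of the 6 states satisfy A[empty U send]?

5

A[empty U send]: least fixpoint, start Z0 = Sat(send) = {s0, s2, s4, s5}, add states in Sat(empty) with every successor in Z. Z1 = {s0, s2, s3, s4, s5}; fixed.
Sat(A[empty U send]) = {s0, s2, s3, s4, s5}
|Sat(A[empty U send])| = |{s0, s2, s3, s4, s5}| = 5.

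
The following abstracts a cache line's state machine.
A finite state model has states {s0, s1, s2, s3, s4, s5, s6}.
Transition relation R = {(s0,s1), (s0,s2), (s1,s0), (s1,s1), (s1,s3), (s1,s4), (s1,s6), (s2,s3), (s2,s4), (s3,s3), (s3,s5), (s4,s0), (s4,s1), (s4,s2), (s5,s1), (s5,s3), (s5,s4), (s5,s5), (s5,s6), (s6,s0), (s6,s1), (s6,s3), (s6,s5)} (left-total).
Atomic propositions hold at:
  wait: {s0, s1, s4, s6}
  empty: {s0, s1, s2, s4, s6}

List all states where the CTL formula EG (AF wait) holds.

{s0, s1, s4, s6}

AF wait: least fixpoint, start Z0 = {s0, s1, s4, s6}, add states with every successor in Z. Already a fixed point.
Sat(AF wait) = {s0, s1, s4, s6}
EG (AF wait): greatest fixpoint, start Z0 = {s0, s1, s4, s6}, keep only states in Sat with some successor in Z. Already a fixed point.
Sat(EG (AF wait)) = {s0, s1, s4, s6}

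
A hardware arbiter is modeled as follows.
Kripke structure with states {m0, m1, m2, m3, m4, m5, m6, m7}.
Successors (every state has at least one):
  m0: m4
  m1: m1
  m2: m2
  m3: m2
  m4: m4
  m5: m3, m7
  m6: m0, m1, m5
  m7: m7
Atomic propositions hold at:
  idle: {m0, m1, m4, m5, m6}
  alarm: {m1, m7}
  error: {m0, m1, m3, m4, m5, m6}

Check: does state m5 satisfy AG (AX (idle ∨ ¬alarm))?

Sat(¬alarm) = {m0, m2, m3, m4, m5, m6}
Sat(idle ∨ ¬alarm) = {m0, m1, m2, m3, m4, m5, m6}
Sat(AX (idle ∨ ¬alarm)) = {s : every successor in {m0, m1, m2, m3, m4, m5, m6}} = {m0, m1, m2, m3, m4, m6}
AG (AX (idle ∨ ¬alarm)): greatest fixpoint, start Z0 = {m0, m1, m2, m3, m4, m6}, keep only states in Sat with every successor in Z. Z1 = {m0, m1, m2, m3, m4}; fixed.
Sat(AG (AX (idle ∨ ¬alarm))) = {m0, m1, m2, m3, m4}
m5 ∉ Sat(AG (AX (idle ∨ ¬alarm))) = {m0, m1, m2, m3, m4}, so the formula does not hold at m5.

No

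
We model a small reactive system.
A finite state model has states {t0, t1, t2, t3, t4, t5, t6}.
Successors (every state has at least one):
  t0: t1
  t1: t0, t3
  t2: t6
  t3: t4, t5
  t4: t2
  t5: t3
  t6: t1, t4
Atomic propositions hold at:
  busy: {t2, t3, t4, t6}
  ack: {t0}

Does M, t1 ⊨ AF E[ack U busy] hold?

E[ack U busy]: least fixpoint, start Z0 = Sat(busy) = {t2, t3, t4, t6}, add states in Sat(ack) with some successor in Z. Already a fixed point.
Sat(E[ack U busy]) = {t2, t3, t4, t6}
AF E[ack U busy]: least fixpoint, start Z0 = {t2, t3, t4, t6}, add states with every successor in Z. Z1 = {t2, t3, t4, t5, t6}; fixed.
Sat(AF E[ack U busy]) = {t2, t3, t4, t5, t6}
t1 ∉ Sat(AF E[ack U busy]) = {t2, t3, t4, t5, t6}, so the formula does not hold at t1.

No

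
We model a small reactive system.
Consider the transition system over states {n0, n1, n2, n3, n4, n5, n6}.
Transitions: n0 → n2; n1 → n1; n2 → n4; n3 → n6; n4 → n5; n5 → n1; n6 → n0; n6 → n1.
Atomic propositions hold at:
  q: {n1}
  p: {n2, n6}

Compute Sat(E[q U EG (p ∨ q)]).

{n1, n6}

Sat(p ∨ q) = {n1, n2, n6}
EG (p ∨ q): greatest fixpoint, start Z0 = {n1, n2, n6}, keep only states in Sat with some successor in Z. Z1 = {n1, n6}; fixed.
Sat(EG (p ∨ q)) = {n1, n6}
E[q U EG (p ∨ q)]: least fixpoint, start Z0 = Sat(EG (p ∨ q)) = {n1, n6}, add states in Sat(q) with some successor in Z. Already a fixed point.
Sat(E[q U EG (p ∨ q)]) = {n1, n6}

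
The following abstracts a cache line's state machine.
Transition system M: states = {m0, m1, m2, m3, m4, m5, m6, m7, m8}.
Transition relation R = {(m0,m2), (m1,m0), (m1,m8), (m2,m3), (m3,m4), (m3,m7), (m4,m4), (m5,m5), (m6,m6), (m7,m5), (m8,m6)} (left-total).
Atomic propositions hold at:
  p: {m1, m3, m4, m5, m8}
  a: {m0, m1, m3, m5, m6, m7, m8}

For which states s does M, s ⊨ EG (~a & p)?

Sat(~a) = {m2, m4}
Sat(~a & p) = {m4}
EG (~a & p): greatest fixpoint, start Z0 = {m4}, keep only states in Sat with some successor in Z. Already a fixed point.
Sat(EG (~a & p)) = {m4}

{m4}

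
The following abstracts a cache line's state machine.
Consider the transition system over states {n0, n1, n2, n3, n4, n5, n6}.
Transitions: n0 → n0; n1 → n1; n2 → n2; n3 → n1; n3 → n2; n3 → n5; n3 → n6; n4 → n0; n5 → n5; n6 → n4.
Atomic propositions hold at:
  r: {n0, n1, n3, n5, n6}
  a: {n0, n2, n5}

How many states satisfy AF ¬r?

3

Sat(¬r) = {n2, n4}
AF ¬r: least fixpoint, start Z0 = {n2, n4}, add states with every successor in Z. Z1 = {n2, n4, n6}; fixed.
Sat(AF ¬r) = {n2, n4, n6}
|Sat(AF ¬r)| = |{n2, n4, n6}| = 3.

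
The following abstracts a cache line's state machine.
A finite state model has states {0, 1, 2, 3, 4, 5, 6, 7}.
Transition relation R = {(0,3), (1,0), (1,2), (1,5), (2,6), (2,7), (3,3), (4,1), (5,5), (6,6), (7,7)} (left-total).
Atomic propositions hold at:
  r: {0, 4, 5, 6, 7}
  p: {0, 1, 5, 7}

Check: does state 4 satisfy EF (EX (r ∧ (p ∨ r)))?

Sat(p ∨ r) = {0, 1, 4, 5, 6, 7}
Sat(r ∧ (p ∨ r)) = {0, 4, 5, 6, 7}
Sat(EX (r ∧ (p ∨ r))) = {s : some successor in {0, 4, 5, 6, 7}} = {1, 2, 5, 6, 7}
EF (EX (r ∧ (p ∨ r))): least fixpoint, start Z0 = {1, 2, 5, 6, 7}, add states with some successor in Z. Z1 = {1, 2, 4, 5, 6, 7}; fixed.
Sat(EF (EX (r ∧ (p ∨ r)))) = {1, 2, 4, 5, 6, 7}
4 ∈ Sat(EF (EX (r ∧ (p ∨ r)))) = {1, 2, 4, 5, 6, 7}, so the formula holds at 4.

Yes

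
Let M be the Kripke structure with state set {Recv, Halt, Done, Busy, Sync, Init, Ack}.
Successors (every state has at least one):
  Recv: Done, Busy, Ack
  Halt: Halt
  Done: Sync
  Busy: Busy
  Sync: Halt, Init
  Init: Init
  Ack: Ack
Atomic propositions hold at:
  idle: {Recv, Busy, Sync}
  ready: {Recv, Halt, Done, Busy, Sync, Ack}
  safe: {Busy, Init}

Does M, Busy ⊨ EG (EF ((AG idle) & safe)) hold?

Yes

AG idle: greatest fixpoint, start Z0 = {Recv, Busy, Sync}, keep only states in Sat with every successor in Z. Z1 = {Busy}; fixed.
Sat(AG idle) = {Busy}
Sat((AG idle) & safe) = {Busy}
EF ((AG idle) & safe): least fixpoint, start Z0 = {Busy}, add states with some successor in Z. Z1 = {Recv, Busy}; fixed.
Sat(EF ((AG idle) & safe)) = {Recv, Busy}
EG (EF ((AG idle) & safe)): greatest fixpoint, start Z0 = {Recv, Busy}, keep only states in Sat with some successor in Z. Already a fixed point.
Sat(EG (EF ((AG idle) & safe))) = {Recv, Busy}
Busy ∈ Sat(EG (EF ((AG idle) & safe))) = {Recv, Busy}, so the formula holds at Busy.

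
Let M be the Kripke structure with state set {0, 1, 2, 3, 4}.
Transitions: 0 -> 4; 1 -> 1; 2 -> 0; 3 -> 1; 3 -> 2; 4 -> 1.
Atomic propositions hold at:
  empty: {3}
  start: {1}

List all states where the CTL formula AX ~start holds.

Sat(~start) = {0, 2, 3, 4}
Sat(AX ~start) = {s : every successor in {0, 2, 3, 4}} = {0, 2}

{0, 2}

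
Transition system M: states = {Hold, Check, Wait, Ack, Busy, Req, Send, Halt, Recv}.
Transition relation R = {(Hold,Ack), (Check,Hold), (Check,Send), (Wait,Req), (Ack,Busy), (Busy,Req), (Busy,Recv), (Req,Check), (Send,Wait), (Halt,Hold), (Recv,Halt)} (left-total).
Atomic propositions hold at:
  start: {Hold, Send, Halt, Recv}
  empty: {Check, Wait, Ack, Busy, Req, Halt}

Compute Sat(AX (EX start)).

{Ack, Req, Recv}

Sat(EX start) = {s : some successor in {Hold, Send, Halt, Recv}} = {Check, Busy, Halt, Recv}
Sat(AX (EX start)) = {s : every successor in {Check, Busy, Halt, Recv}} = {Ack, Req, Recv}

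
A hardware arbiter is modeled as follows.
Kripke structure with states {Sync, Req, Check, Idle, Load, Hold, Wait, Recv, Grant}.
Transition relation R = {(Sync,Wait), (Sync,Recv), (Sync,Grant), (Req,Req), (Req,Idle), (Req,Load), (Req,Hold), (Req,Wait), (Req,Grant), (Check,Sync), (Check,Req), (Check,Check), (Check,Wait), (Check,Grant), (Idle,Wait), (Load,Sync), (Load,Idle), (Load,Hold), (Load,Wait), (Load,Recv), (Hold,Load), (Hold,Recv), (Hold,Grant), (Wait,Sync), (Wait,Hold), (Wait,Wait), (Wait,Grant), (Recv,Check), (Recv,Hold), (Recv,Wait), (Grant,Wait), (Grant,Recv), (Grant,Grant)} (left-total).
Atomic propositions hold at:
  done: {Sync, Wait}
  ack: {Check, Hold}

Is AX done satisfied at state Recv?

Sat(AX done) = {s : every successor in {Sync, Wait}} = {Idle}
Recv ∉ Sat(AX done) = {Idle}, so the formula does not hold at Recv.

No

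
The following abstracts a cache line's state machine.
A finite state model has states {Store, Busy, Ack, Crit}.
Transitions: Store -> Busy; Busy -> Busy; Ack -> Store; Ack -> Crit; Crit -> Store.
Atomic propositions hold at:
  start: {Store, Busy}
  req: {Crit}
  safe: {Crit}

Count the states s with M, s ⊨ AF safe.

AF safe: least fixpoint, start Z0 = {Crit}, add states with every successor in Z. Already a fixed point.
Sat(AF safe) = {Crit}
|Sat(AF safe)| = |{Crit}| = 1.

1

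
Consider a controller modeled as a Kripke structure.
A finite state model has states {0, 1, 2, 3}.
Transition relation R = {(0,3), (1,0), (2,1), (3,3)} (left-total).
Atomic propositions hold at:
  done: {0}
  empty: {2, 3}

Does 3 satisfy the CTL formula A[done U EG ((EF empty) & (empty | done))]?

Yes

EF empty: least fixpoint, start Z0 = {2, 3}, add states with some successor in Z. Z1 = {0, 2, 3}; Z2 = {0, 1, 2, 3}; fixed.
Sat(EF empty) = {0, 1, 2, 3}
Sat(empty | done) = {0, 2, 3}
Sat((EF empty) & (empty | done)) = {0, 2, 3}
EG ((EF empty) & (empty | done)): greatest fixpoint, start Z0 = {0, 2, 3}, keep only states in Sat with some successor in Z. Z1 = {0, 3}; fixed.
Sat(EG ((EF empty) & (empty | done))) = {0, 3}
A[done U EG ((EF empty) & (empty | done))]: least fixpoint, start Z0 = Sat(EG ((EF empty) & (empty | done))) = {0, 3}, add states in Sat(done) with every successor in Z. Already a fixed point.
Sat(A[done U EG ((EF empty) & (empty | done))]) = {0, 3}
3 ∈ Sat(A[done U EG ((EF empty) & (empty | done))]) = {0, 3}, so the formula holds at 3.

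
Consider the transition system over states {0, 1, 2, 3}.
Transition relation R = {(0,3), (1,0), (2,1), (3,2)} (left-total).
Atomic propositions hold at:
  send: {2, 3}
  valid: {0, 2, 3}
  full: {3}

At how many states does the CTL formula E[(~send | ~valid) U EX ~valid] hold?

1

Sat(~send) = {0, 1}
Sat(~valid) = {1}
Sat(~send | ~valid) = {0, 1}
Sat(EX ~valid) = {s : some successor in {1}} = {2}
E[(~send | ~valid) U EX ~valid]: least fixpoint, start Z0 = Sat(EX ~valid) = {2}, add states in Sat(~send | ~valid) with some successor in Z. Already a fixed point.
Sat(E[(~send | ~valid) U EX ~valid]) = {2}
|Sat(E[(~send | ~valid) U EX ~valid])| = |{2}| = 1.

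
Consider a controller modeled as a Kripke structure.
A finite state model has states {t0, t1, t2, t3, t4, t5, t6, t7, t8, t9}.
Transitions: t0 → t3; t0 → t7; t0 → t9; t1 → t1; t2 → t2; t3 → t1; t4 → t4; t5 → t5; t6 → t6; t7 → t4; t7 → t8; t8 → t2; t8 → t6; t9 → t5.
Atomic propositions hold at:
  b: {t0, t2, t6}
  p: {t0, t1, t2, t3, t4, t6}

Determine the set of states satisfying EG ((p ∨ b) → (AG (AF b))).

{t2, t5, t6, t7, t8, t9}

Sat(p ∨ b) = {t0, t1, t2, t3, t4, t6}
AF b: least fixpoint, start Z0 = {t0, t2, t6}, add states with every successor in Z. Z1 = {t0, t2, t6, t8}; fixed.
Sat(AF b) = {t0, t2, t6, t8}
AG (AF b): greatest fixpoint, start Z0 = {t0, t2, t6, t8}, keep only states in Sat with every successor in Z. Z1 = {t2, t6, t8}; fixed.
Sat(AG (AF b)) = {t2, t6, t8}
Sat((p ∨ b) → (AG (AF b))) = {t2, t5, t6, t7, t8, t9}
EG ((p ∨ b) → (AG (AF b))): greatest fixpoint, start Z0 = {t2, t5, t6, t7, t8, t9}, keep only states in Sat with some successor in Z. Already a fixed point.
Sat(EG ((p ∨ b) → (AG (AF b)))) = {t2, t5, t6, t7, t8, t9}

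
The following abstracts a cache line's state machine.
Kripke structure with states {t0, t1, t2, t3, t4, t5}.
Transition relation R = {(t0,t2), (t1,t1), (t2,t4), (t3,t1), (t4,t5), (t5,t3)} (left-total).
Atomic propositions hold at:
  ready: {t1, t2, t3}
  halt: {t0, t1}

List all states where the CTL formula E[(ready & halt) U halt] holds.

Sat(ready & halt) = {t1}
E[(ready & halt) U halt]: least fixpoint, start Z0 = Sat(halt) = {t0, t1}, add states in Sat(ready & halt) with some successor in Z. Already a fixed point.
Sat(E[(ready & halt) U halt]) = {t0, t1}

{t0, t1}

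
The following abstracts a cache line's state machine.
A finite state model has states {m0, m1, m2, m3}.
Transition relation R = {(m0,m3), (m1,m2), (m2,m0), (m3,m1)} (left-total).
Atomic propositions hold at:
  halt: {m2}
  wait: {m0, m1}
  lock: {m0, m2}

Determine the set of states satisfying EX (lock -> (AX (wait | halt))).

{m0, m1, m3}

Sat(wait | halt) = {m0, m1, m2}
Sat(AX (wait | halt)) = {s : every successor in {m0, m1, m2}} = {m1, m2, m3}
Sat(lock -> (AX (wait | halt))) = {m1, m2, m3}
Sat(EX (lock -> (AX (wait | halt)))) = {s : some successor in {m1, m2, m3}} = {m0, m1, m3}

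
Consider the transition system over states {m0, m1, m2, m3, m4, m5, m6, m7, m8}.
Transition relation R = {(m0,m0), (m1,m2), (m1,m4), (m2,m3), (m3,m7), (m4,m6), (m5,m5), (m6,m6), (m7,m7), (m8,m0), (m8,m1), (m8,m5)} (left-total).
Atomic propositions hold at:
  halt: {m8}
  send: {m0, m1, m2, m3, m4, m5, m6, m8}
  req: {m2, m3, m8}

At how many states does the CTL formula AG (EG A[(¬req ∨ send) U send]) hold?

Sat(¬req) = {m0, m1, m4, m5, m6, m7}
Sat(¬req ∨ send) = {m0, m1, m2, m3, m4, m5, m6, m7, m8}
A[(¬req ∨ send) U send]: least fixpoint, start Z0 = Sat(send) = {m0, m1, m2, m3, m4, m5, m6, m8}, add states in Sat(¬req ∨ send) with every successor in Z. Already a fixed point.
Sat(A[(¬req ∨ send) U send]) = {m0, m1, m2, m3, m4, m5, m6, m8}
EG A[(¬req ∨ send) U send]: greatest fixpoint, start Z0 = {m0, m1, m2, m3, m4, m5, m6, m8}, keep only states in Sat with some successor in Z. Z1 = {m0, m1, m2, m4, m5, m6, m8}; Z2 = {m0, m1, m4, m5, m6, m8}; fixed.
Sat(EG A[(¬req ∨ send) U send]) = {m0, m1, m4, m5, m6, m8}
AG (EG A[(¬req ∨ send) U send]): greatest fixpoint, start Z0 = {m0, m1, m4, m5, m6, m8}, keep only states in Sat with every successor in Z. Z1 = {m0, m4, m5, m6, m8}; Z2 = {m0, m4, m5, m6}; fixed.
Sat(AG (EG A[(¬req ∨ send) U send])) = {m0, m4, m5, m6}
|Sat(AG (EG A[(¬req ∨ send) U send]))| = |{m0, m4, m5, m6}| = 4.

4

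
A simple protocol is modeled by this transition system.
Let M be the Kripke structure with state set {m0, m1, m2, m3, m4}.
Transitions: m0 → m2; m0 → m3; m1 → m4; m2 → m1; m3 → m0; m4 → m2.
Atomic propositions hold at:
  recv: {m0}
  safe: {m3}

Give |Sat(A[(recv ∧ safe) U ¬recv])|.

4

Sat(recv ∧ safe) = ∅
Sat(¬recv) = {m1, m2, m3, m4}
A[(recv ∧ safe) U ¬recv]: least fixpoint, start Z0 = Sat(¬recv) = {m1, m2, m3, m4}, add states in Sat(recv ∧ safe) with every successor in Z. Already a fixed point.
Sat(A[(recv ∧ safe) U ¬recv]) = {m1, m2, m3, m4}
|Sat(A[(recv ∧ safe) U ¬recv])| = |{m1, m2, m3, m4}| = 4.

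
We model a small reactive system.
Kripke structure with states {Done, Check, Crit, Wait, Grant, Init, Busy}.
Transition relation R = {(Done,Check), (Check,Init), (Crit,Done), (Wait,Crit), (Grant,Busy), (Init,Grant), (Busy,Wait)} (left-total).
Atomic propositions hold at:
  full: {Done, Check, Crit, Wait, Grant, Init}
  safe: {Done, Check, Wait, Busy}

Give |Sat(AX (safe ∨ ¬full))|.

Sat(¬full) = {Busy}
Sat(safe ∨ ¬full) = {Done, Check, Wait, Busy}
Sat(AX (safe ∨ ¬full)) = {s : every successor in {Done, Check, Wait, Busy}} = {Done, Crit, Grant, Busy}
|Sat(AX (safe ∨ ¬full))| = |{Done, Crit, Grant, Busy}| = 4.

4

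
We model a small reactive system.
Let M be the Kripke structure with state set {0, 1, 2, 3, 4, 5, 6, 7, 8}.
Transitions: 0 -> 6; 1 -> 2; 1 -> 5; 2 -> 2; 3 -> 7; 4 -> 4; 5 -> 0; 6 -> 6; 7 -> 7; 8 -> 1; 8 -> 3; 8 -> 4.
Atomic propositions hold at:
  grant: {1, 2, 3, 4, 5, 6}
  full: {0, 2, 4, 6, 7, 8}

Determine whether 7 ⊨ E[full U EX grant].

No

Sat(EX grant) = {s : some successor in {1, 2, 3, 4, 5, 6}} = {0, 1, 2, 4, 6, 8}
E[full U EX grant]: least fixpoint, start Z0 = Sat(EX grant) = {0, 1, 2, 4, 6, 8}, add states in Sat(full) with some successor in Z. Already a fixed point.
Sat(E[full U EX grant]) = {0, 1, 2, 4, 6, 8}
7 ∉ Sat(E[full U EX grant]) = {0, 1, 2, 4, 6, 8}, so the formula does not hold at 7.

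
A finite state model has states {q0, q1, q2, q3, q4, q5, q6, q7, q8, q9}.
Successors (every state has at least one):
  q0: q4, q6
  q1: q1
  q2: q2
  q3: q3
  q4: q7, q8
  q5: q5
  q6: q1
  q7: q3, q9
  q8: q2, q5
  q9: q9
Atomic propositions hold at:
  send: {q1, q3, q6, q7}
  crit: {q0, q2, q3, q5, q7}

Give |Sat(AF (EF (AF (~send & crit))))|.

Sat(~send) = {q0, q2, q4, q5, q8, q9}
Sat(~send & crit) = {q0, q2, q5}
AF (~send & crit): least fixpoint, start Z0 = {q0, q2, q5}, add states with every successor in Z. Z1 = {q0, q2, q5, q8}; fixed.
Sat(AF (~send & crit)) = {q0, q2, q5, q8}
EF (AF (~send & crit)): least fixpoint, start Z0 = {q0, q2, q5, q8}, add states with some successor in Z. Z1 = {q0, q2, q4, q5, q8}; fixed.
Sat(EF (AF (~send & crit))) = {q0, q2, q4, q5, q8}
AF (EF (AF (~send & crit))): least fixpoint, start Z0 = {q0, q2, q4, q5, q8}, add states with every successor in Z. Already a fixed point.
Sat(AF (EF (AF (~send & crit)))) = {q0, q2, q4, q5, q8}
|Sat(AF (EF (AF (~send & crit))))| = |{q0, q2, q4, q5, q8}| = 5.

5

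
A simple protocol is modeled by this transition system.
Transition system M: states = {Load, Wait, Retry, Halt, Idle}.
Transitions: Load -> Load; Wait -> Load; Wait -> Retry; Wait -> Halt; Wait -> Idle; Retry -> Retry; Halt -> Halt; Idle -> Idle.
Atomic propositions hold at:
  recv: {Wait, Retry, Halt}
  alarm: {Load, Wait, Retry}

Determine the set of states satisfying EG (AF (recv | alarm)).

{Load, Wait, Retry, Halt}

Sat(recv | alarm) = {Load, Wait, Retry, Halt}
AF (recv | alarm): least fixpoint, start Z0 = {Load, Wait, Retry, Halt}, add states with every successor in Z. Already a fixed point.
Sat(AF (recv | alarm)) = {Load, Wait, Retry, Halt}
EG (AF (recv | alarm)): greatest fixpoint, start Z0 = {Load, Wait, Retry, Halt}, keep only states in Sat with some successor in Z. Already a fixed point.
Sat(EG (AF (recv | alarm))) = {Load, Wait, Retry, Halt}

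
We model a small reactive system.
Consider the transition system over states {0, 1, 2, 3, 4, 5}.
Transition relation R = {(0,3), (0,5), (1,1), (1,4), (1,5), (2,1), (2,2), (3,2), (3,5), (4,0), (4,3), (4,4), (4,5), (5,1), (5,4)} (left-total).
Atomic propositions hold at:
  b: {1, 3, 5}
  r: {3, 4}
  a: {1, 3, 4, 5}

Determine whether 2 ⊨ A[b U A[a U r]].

No

A[a U r]: least fixpoint, start Z0 = Sat(r) = {3, 4}, add states in Sat(a) with every successor in Z. Already a fixed point.
Sat(A[a U r]) = {3, 4}
A[b U A[a U r]]: least fixpoint, start Z0 = Sat(A[a U r]) = {3, 4}, add states in Sat(b) with every successor in Z. Already a fixed point.
Sat(A[b U A[a U r]]) = {3, 4}
2 ∉ Sat(A[b U A[a U r]]) = {3, 4}, so the formula does not hold at 2.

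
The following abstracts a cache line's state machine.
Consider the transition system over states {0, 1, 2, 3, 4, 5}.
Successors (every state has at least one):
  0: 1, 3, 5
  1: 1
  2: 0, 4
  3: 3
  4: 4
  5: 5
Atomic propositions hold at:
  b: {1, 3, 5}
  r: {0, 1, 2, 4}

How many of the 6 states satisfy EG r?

EG r: greatest fixpoint, start Z0 = {0, 1, 2, 4}, keep only states in Sat with some successor in Z. Already a fixed point.
Sat(EG r) = {0, 1, 2, 4}
|Sat(EG r)| = |{0, 1, 2, 4}| = 4.

4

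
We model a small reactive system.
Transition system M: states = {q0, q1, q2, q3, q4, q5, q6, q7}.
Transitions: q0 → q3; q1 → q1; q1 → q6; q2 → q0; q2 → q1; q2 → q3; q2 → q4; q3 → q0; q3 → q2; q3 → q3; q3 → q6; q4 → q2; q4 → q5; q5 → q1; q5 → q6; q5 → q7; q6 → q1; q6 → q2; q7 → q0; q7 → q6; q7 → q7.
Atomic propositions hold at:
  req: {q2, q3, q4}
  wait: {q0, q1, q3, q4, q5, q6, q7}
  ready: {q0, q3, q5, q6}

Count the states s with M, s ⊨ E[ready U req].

6

E[ready U req]: least fixpoint, start Z0 = Sat(req) = {q2, q3, q4}, add states in Sat(ready) with some successor in Z. Z1 = {q0, q2, q3, q4, q6}; Z2 = {q0, q2, q3, q4, q5, q6}; fixed.
Sat(E[ready U req]) = {q0, q2, q3, q4, q5, q6}
|Sat(E[ready U req])| = |{q0, q2, q3, q4, q5, q6}| = 6.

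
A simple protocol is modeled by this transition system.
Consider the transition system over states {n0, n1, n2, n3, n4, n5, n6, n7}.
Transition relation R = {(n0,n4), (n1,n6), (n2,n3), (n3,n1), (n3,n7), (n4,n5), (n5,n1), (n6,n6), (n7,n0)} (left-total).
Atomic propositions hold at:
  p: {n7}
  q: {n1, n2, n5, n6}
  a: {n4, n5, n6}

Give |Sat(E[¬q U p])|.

Sat(¬q) = {n0, n3, n4, n7}
E[¬q U p]: least fixpoint, start Z0 = Sat(p) = {n7}, add states in Sat(¬q) with some successor in Z. Z1 = {n3, n7}; fixed.
Sat(E[¬q U p]) = {n3, n7}
|Sat(E[¬q U p])| = |{n3, n7}| = 2.

2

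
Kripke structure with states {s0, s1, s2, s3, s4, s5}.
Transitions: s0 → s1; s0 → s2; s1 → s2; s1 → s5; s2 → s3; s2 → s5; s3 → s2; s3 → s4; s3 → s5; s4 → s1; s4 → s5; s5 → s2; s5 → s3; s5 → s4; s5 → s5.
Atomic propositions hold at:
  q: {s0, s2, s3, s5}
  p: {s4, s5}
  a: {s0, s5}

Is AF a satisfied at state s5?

Yes

AF a: least fixpoint, start Z0 = {s0, s5}, add states with every successor in Z. Already a fixed point.
Sat(AF a) = {s0, s5}
s5 ∈ Sat(AF a) = {s0, s5}, so the formula holds at s5.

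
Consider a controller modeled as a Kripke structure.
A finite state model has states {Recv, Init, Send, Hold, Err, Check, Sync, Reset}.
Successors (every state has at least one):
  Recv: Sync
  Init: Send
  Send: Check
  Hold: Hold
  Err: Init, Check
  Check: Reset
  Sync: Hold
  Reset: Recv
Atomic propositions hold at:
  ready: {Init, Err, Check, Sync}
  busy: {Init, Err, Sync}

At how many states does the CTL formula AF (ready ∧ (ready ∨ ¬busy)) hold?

Sat(¬busy) = {Recv, Send, Hold, Check, Reset}
Sat(ready ∨ ¬busy) = {Recv, Init, Send, Hold, Err, Check, Sync, Reset}
Sat(ready ∧ (ready ∨ ¬busy)) = {Init, Err, Check, Sync}
AF (ready ∧ (ready ∨ ¬busy)): least fixpoint, start Z0 = {Init, Err, Check, Sync}, add states with every successor in Z. Z1 = {Recv, Init, Send, Err, Check, Sync}; Z2 = {Recv, Init, Send, Err, Check, Sync, Reset}; fixed.
Sat(AF (ready ∧ (ready ∨ ¬busy))) = {Recv, Init, Send, Err, Check, Sync, Reset}
|Sat(AF (ready ∧ (ready ∨ ¬busy)))| = |{Recv, Init, Send, Err, Check, Sync, Reset}| = 7.

7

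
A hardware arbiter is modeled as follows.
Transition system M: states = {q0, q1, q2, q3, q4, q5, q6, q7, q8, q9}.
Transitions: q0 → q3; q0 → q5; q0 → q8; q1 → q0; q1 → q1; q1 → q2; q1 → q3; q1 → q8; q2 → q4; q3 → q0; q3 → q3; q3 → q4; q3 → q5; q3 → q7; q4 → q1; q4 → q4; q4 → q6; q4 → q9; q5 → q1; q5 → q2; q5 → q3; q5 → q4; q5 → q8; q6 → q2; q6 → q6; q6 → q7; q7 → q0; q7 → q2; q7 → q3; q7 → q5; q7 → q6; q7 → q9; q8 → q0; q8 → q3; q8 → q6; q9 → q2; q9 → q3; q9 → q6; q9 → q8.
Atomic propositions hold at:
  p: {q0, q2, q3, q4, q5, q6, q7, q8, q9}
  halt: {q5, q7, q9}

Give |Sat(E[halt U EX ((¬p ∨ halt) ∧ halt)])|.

Sat(¬p) = {q1}
Sat(¬p ∨ halt) = {q1, q5, q7, q9}
Sat((¬p ∨ halt) ∧ halt) = {q5, q7, q9}
Sat(EX ((¬p ∨ halt) ∧ halt)) = {s : some successor in {q5, q7, q9}} = {q0, q3, q4, q6, q7}
E[halt U EX ((¬p ∨ halt) ∧ halt)]: least fixpoint, start Z0 = Sat(EX ((¬p ∨ halt) ∧ halt)) = {q0, q3, q4, q6, q7}, add states in Sat(halt) with some successor in Z. Z1 = {q0, q3, q4, q5, q6, q7, q9}; fixed.
Sat(E[halt U EX ((¬p ∨ halt) ∧ halt)]) = {q0, q3, q4, q5, q6, q7, q9}
|Sat(E[halt U EX ((¬p ∨ halt) ∧ halt)])| = |{q0, q3, q4, q5, q6, q7, q9}| = 7.

7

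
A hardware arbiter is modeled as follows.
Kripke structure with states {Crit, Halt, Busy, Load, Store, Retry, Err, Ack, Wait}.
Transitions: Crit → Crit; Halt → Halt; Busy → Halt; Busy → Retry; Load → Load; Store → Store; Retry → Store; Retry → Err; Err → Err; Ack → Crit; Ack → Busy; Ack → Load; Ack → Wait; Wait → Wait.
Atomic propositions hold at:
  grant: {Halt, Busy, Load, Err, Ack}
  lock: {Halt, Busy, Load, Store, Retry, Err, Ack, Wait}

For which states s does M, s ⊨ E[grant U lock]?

E[grant U lock]: least fixpoint, start Z0 = Sat(lock) = {Halt, Busy, Load, Store, Retry, Err, Ack, Wait}, add states in Sat(grant) with some successor in Z. Already a fixed point.
Sat(E[grant U lock]) = {Halt, Busy, Load, Store, Retry, Err, Ack, Wait}

{Halt, Busy, Load, Store, Retry, Err, Ack, Wait}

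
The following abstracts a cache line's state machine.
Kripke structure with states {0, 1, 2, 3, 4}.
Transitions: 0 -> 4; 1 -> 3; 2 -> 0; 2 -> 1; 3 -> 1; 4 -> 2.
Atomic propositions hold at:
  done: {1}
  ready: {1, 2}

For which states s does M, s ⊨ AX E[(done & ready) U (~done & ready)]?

Sat(done & ready) = {1}
Sat(~done) = {0, 2, 3, 4}
Sat(~done & ready) = {2}
E[(done & ready) U (~done & ready)]: least fixpoint, start Z0 = Sat((~done & ready)) = {2}, add states in Sat(done & ready) with some successor in Z. Already a fixed point.
Sat(E[(done & ready) U (~done & ready)]) = {2}
Sat(AX E[(done & ready) U (~done & ready)]) = {s : every successor in {2}} = {4}

{4}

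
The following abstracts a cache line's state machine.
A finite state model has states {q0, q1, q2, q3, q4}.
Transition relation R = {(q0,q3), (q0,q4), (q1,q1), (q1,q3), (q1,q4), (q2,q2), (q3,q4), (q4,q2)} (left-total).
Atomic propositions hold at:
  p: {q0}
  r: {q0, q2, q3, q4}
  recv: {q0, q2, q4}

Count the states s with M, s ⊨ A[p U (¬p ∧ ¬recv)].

2

Sat(¬p) = {q1, q2, q3, q4}
Sat(¬recv) = {q1, q3}
Sat(¬p ∧ ¬recv) = {q1, q3}
A[p U (¬p ∧ ¬recv)]: least fixpoint, start Z0 = Sat((¬p ∧ ¬recv)) = {q1, q3}, add states in Sat(p) with every successor in Z. Already a fixed point.
Sat(A[p U (¬p ∧ ¬recv)]) = {q1, q3}
|Sat(A[p U (¬p ∧ ¬recv)])| = |{q1, q3}| = 2.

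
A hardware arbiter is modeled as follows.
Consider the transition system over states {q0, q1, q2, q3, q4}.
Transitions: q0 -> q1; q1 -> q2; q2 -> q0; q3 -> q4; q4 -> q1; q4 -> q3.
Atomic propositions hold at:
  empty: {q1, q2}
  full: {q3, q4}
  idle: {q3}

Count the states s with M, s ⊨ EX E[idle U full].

E[idle U full]: least fixpoint, start Z0 = Sat(full) = {q3, q4}, add states in Sat(idle) with some successor in Z. Already a fixed point.
Sat(E[idle U full]) = {q3, q4}
Sat(EX E[idle U full]) = {s : some successor in {q3, q4}} = {q3, q4}
|Sat(EX E[idle U full])| = |{q3, q4}| = 2.

2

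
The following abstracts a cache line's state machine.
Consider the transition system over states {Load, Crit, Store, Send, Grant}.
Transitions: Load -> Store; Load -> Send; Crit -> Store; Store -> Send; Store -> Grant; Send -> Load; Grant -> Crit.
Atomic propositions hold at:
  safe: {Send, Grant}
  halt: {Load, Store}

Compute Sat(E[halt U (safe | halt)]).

Sat(safe | halt) = {Load, Store, Send, Grant}
E[halt U (safe | halt)]: least fixpoint, start Z0 = Sat((safe | halt)) = {Load, Store, Send, Grant}, add states in Sat(halt) with some successor in Z. Already a fixed point.
Sat(E[halt U (safe | halt)]) = {Load, Store, Send, Grant}

{Load, Store, Send, Grant}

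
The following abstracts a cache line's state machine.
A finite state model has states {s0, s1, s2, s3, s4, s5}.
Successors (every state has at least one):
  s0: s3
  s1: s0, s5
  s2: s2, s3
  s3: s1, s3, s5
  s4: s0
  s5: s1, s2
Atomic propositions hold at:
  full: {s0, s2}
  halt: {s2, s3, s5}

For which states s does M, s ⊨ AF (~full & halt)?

{s0, s1, s3, s4, s5}

Sat(~full) = {s1, s3, s4, s5}
Sat(~full & halt) = {s3, s5}
AF (~full & halt): least fixpoint, start Z0 = {s3, s5}, add states with every successor in Z. Z1 = {s0, s3, s5}; Z2 = {s0, s1, s3, s4, s5}; fixed.
Sat(AF (~full & halt)) = {s0, s1, s3, s4, s5}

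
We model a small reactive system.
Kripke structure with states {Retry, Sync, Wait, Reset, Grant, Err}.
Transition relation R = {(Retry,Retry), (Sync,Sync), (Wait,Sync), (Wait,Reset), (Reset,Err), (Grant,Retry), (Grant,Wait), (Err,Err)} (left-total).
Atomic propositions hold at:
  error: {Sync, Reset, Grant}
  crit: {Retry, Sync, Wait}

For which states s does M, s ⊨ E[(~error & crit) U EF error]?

Sat(~error) = {Retry, Wait, Err}
Sat(~error & crit) = {Retry, Wait}
EF error: least fixpoint, start Z0 = {Sync, Reset, Grant}, add states with some successor in Z. Z1 = {Sync, Wait, Reset, Grant}; fixed.
Sat(EF error) = {Sync, Wait, Reset, Grant}
E[(~error & crit) U EF error]: least fixpoint, start Z0 = Sat(EF error) = {Sync, Wait, Reset, Grant}, add states in Sat(~error & crit) with some successor in Z. Already a fixed point.
Sat(E[(~error & crit) U EF error]) = {Sync, Wait, Reset, Grant}

{Sync, Wait, Reset, Grant}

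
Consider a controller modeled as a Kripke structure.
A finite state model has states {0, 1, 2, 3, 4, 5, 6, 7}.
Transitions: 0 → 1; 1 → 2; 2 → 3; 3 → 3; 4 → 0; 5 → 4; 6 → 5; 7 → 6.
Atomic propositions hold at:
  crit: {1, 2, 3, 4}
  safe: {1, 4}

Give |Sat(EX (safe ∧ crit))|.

2

Sat(safe ∧ crit) = {1, 4}
Sat(EX (safe ∧ crit)) = {s : some successor in {1, 4}} = {0, 5}
|Sat(EX (safe ∧ crit))| = |{0, 5}| = 2.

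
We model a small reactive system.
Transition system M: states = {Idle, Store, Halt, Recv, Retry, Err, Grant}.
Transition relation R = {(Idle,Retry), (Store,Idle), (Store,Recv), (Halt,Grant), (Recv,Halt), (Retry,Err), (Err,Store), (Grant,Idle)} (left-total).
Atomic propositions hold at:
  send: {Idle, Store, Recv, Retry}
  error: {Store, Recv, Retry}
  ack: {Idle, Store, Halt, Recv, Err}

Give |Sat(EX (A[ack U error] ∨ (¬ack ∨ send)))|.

A[ack U error]: least fixpoint, start Z0 = Sat(error) = {Store, Recv, Retry}, add states in Sat(ack) with every successor in Z. Z1 = {Idle, Store, Recv, Retry, Err}; fixed.
Sat(A[ack U error]) = {Idle, Store, Recv, Retry, Err}
Sat(¬ack) = {Retry, Grant}
Sat(¬ack ∨ send) = {Idle, Store, Recv, Retry, Grant}
Sat(A[ack U error] ∨ (¬ack ∨ send)) = {Idle, Store, Recv, Retry, Err, Grant}
Sat(EX (A[ack U error] ∨ (¬ack ∨ send))) = {s : some successor in {Idle, Store, Recv, Retry, Err, Grant}} = {Idle, Store, Halt, Retry, Err, Grant}
|Sat(EX (A[ack U error] ∨ (¬ack ∨ send)))| = |{Idle, Store, Halt, Retry, Err, Grant}| = 6.

6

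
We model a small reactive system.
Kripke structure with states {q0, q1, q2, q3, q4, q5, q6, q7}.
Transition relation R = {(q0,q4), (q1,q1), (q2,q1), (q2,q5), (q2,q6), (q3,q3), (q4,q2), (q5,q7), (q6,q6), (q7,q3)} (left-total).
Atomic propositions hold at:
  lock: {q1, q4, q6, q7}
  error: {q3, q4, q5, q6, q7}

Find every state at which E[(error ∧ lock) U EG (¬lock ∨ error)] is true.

{q0, q2, q3, q4, q5, q6, q7}

Sat(error ∧ lock) = {q4, q6, q7}
Sat(¬lock) = {q0, q2, q3, q5}
Sat(¬lock ∨ error) = {q0, q2, q3, q4, q5, q6, q7}
EG (¬lock ∨ error): greatest fixpoint, start Z0 = {q0, q2, q3, q4, q5, q6, q7}, keep only states in Sat with some successor in Z. Already a fixed point.
Sat(EG (¬lock ∨ error)) = {q0, q2, q3, q4, q5, q6, q7}
E[(error ∧ lock) U EG (¬lock ∨ error)]: least fixpoint, start Z0 = Sat(EG (¬lock ∨ error)) = {q0, q2, q3, q4, q5, q6, q7}, add states in Sat(error ∧ lock) with some successor in Z. Already a fixed point.
Sat(E[(error ∧ lock) U EG (¬lock ∨ error)]) = {q0, q2, q3, q4, q5, q6, q7}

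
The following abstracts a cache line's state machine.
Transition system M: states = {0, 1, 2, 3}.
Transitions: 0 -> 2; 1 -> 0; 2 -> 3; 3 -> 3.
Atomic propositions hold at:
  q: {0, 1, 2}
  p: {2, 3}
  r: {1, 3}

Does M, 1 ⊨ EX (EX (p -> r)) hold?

Sat(p -> r) = {0, 1, 3}
Sat(EX (p -> r)) = {s : some successor in {0, 1, 3}} = {1, 2, 3}
Sat(EX (EX (p -> r))) = {s : some successor in {1, 2, 3}} = {0, 2, 3}
1 ∉ Sat(EX (EX (p -> r))) = {0, 2, 3}, so the formula does not hold at 1.

No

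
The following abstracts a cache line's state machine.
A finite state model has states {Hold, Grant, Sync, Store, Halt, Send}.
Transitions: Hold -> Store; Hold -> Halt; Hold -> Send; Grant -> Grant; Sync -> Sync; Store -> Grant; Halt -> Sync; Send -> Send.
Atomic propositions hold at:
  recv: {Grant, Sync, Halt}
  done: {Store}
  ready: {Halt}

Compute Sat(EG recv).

{Grant, Sync, Halt}

EG recv: greatest fixpoint, start Z0 = {Grant, Sync, Halt}, keep only states in Sat with some successor in Z. Already a fixed point.
Sat(EG recv) = {Grant, Sync, Halt}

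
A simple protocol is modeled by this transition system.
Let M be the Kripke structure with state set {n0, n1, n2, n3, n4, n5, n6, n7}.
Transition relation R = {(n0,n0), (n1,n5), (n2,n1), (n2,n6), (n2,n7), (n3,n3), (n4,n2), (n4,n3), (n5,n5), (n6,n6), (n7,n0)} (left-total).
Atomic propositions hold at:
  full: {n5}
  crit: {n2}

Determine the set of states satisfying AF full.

{n1, n5}

AF full: least fixpoint, start Z0 = {n5}, add states with every successor in Z. Z1 = {n1, n5}; fixed.
Sat(AF full) = {n1, n5}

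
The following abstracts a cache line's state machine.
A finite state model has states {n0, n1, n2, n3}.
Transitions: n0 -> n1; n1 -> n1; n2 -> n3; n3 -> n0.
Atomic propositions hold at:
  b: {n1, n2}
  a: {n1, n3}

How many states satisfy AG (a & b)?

1

Sat(a & b) = {n1}
AG (a & b): greatest fixpoint, start Z0 = {n1}, keep only states in Sat with every successor in Z. Already a fixed point.
Sat(AG (a & b)) = {n1}
|Sat(AG (a & b))| = |{n1}| = 1.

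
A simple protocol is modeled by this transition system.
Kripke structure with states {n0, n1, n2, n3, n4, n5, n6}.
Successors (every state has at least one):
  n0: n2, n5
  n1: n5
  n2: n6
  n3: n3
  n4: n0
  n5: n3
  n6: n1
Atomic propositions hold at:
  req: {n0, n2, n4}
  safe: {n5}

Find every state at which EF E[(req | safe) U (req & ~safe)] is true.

Sat(req | safe) = {n0, n2, n4, n5}
Sat(~safe) = {n0, n1, n2, n3, n4, n6}
Sat(req & ~safe) = {n0, n2, n4}
E[(req | safe) U (req & ~safe)]: least fixpoint, start Z0 = Sat((req & ~safe)) = {n0, n2, n4}, add states in Sat(req | safe) with some successor in Z. Already a fixed point.
Sat(E[(req | safe) U (req & ~safe)]) = {n0, n2, n4}
EF E[(req | safe) U (req & ~safe)]: least fixpoint, start Z0 = {n0, n2, n4}, add states with some successor in Z. Already a fixed point.
Sat(EF E[(req | safe) U (req & ~safe)]) = {n0, n2, n4}

{n0, n2, n4}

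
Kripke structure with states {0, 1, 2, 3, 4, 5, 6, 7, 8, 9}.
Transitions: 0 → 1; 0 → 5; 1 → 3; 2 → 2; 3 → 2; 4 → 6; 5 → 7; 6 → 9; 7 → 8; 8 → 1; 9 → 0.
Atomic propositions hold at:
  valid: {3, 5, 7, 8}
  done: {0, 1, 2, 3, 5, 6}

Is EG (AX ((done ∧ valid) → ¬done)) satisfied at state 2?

Sat(done ∧ valid) = {3, 5}
Sat(¬done) = {4, 7, 8, 9}
Sat((done ∧ valid) → ¬done) = {0, 1, 2, 4, 6, 7, 8, 9}
Sat(AX ((done ∧ valid) → ¬done)) = {s : every successor in {0, 1, 2, 4, 6, 7, 8, 9}} = {2, 3, 4, 5, 6, 7, 8, 9}
EG (AX ((done ∧ valid) → ¬done)): greatest fixpoint, start Z0 = {2, 3, 4, 5, 6, 7, 8, 9}, keep only states in Sat with some successor in Z. Z1 = {2, 3, 4, 5, 6, 7}; Z2 = {2, 3, 4, 5}; Z3 = {2, 3}; fixed.
Sat(EG (AX ((done ∧ valid) → ¬done))) = {2, 3}
2 ∈ Sat(EG (AX ((done ∧ valid) → ¬done))) = {2, 3}, so the formula holds at 2.

Yes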